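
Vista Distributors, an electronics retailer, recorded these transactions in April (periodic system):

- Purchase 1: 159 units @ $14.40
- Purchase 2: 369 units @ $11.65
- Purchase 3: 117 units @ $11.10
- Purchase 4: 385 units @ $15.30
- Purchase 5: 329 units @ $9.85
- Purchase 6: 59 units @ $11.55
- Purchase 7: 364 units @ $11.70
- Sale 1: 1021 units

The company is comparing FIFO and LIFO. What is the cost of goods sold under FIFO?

COGS = $13,639.95

FIFO COGS: 159 @ $14.40 + 369 @ $11.65 + 117 @ $11.10 + 376 @ $15.30 = $13,639.95
LIFO COGS: 364 @ $11.70 + 59 @ $11.55 + 329 @ $9.85 + 269 @ $15.30 = $12,296.60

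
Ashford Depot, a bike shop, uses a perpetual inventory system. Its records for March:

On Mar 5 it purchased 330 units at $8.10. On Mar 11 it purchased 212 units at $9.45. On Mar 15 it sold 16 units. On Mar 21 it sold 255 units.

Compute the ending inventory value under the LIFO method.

Ending inventory = $2,195.10

Mar 15, 16 sold [LIFO — newest first]: 16 @ $9.45 = $151.20
Mar 21, 255 sold [LIFO — newest first]: 196 @ $9.45 + 59 @ $8.10 = $2,330.10
Total COGS = $151.20 + $2,330.10 = $2,481.30
Ending inventory: 271 @ $8.10 = $2,195.10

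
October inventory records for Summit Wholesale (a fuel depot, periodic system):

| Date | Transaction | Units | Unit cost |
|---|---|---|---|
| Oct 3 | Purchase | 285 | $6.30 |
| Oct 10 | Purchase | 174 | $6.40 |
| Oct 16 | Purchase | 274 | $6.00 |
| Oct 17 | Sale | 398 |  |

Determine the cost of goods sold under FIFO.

Oct 17, 398 sold [FIFO — oldest first]: 285 @ $6.30 + 113 @ $6.40 = $2,518.70
Ending inventory: 61 @ $6.40 + 274 @ $6.00 = $2,034.40
Check: goods available $4,553.10 = COGS $2,518.70 + ending $2,034.40

COGS = $2,518.70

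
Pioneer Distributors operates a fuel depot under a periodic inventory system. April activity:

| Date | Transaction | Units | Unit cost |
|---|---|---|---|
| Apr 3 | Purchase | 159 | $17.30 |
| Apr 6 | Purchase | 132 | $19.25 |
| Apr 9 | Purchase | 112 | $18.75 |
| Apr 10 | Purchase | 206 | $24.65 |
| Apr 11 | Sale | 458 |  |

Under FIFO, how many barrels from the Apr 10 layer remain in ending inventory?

Apr 11, 458 sold [FIFO — oldest first]: 159 @ $17.30 + 132 @ $19.25 + 112 @ $18.75 + 55 @ $24.65 = $8,747.45
Ending inventory: 151 @ $24.65 = $3,722.15

151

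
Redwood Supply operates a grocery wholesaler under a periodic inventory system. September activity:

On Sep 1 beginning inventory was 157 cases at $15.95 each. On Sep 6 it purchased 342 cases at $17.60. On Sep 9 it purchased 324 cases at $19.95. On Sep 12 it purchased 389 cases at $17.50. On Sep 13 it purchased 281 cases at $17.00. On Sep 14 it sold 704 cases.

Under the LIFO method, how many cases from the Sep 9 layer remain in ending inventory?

290

Sep 14, 704 sold [LIFO — newest first]: 281 @ $17.00 + 389 @ $17.50 + 34 @ $19.95 = $12,262.80
Ending inventory: 157 @ $15.95 + 342 @ $17.60 + 290 @ $19.95 = $14,308.85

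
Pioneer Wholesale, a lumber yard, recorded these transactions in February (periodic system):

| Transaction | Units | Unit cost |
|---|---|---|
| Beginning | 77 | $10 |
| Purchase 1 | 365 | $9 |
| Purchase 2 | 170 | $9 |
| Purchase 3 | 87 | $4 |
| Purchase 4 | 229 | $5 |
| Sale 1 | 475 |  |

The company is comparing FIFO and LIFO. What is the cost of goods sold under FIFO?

COGS = $4,352

FIFO COGS: 77 @ $10 + 365 @ $9 + 33 @ $9 = $4,352
LIFO COGS: 229 @ $5 + 87 @ $4 + 159 @ $9 = $2,924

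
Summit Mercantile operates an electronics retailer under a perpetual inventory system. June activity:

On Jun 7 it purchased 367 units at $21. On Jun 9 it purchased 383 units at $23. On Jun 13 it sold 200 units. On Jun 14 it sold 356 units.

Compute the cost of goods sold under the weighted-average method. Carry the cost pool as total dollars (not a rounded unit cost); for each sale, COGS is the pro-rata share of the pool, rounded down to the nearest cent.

After Jun 7: 367 on hand, pool $7,707.00 (≈ $21.0000 each)
After Jun 9: 750 on hand, pool $16,516.00 (≈ $22.0213 each)
Jun 13, sell 200: 200/750 × $16,516.00 → $4,404.26
Jun 14, sell 356: 356/550 × $12,111.74 → $7,839.59
Total COGS = $4,404.26 + $7,839.59 = $12,243.85
Ending inventory (cost pool remaining) = $4,272.15
Check: goods available $16,516.00 = COGS $12,243.85 + ending $4,272.15

COGS = $12,243.85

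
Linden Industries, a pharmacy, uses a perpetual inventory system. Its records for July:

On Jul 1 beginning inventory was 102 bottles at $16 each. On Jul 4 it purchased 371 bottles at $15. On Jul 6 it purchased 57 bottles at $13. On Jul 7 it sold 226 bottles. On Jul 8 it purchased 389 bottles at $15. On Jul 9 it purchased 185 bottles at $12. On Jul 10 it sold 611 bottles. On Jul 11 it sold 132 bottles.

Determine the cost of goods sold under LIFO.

COGS = $13,866

Jul 7, 226 sold [LIFO — newest first]: 57 @ $13 + 169 @ $15 = $3,276
Jul 10, 611 sold [LIFO — newest first]: 185 @ $12 + 389 @ $15 + 37 @ $15 = $8,610
Jul 11, 132 sold [LIFO — newest first]: 132 @ $15 = $1,980
Total COGS = $3,276 + $8,610 + $1,980 = $13,866
Ending inventory: 102 @ $16 + 33 @ $15 = $2,127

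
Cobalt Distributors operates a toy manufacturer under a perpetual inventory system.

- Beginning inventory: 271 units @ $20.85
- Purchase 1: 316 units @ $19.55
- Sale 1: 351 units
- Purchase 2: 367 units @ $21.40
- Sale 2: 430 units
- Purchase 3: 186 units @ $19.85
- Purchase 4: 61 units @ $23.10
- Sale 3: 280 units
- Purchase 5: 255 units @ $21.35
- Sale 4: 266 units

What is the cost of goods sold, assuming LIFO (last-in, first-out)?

Sale 1 (351) [LIFO — newest first]: 316 @ $19.55 + 35 @ $20.85 = $6,907.55
Sale 2 (430) [LIFO — newest first]: 367 @ $21.40 + 63 @ $20.85 = $9,167.35
Sale 3 (280) [LIFO — newest first]: 61 @ $23.10 + 186 @ $19.85 + 33 @ $20.85 = $5,789.25
Sale 4 (266) [LIFO — newest first]: 255 @ $21.35 + 11 @ $20.85 = $5,673.60
Total COGS = $6,907.55 + $9,167.35 + $5,789.25 + $5,673.60 = $27,537.75
Ending inventory: 129 @ $20.85 = $2,689.65

COGS = $27,537.75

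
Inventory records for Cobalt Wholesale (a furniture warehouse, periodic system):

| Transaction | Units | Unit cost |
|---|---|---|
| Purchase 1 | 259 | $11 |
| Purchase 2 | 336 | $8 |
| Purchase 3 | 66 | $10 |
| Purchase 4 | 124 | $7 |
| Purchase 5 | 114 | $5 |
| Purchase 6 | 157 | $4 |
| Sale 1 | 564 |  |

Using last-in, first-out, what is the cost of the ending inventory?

Sale 1 (564) [LIFO — newest first]: 157 @ $4 + 114 @ $5 + 124 @ $7 + 66 @ $10 + 103 @ $8 = $3,550
Ending inventory: 259 @ $11 + 233 @ $8 = $4,713
Check: goods available $8,263 = COGS $3,550 + ending $4,713

Ending inventory = $4,713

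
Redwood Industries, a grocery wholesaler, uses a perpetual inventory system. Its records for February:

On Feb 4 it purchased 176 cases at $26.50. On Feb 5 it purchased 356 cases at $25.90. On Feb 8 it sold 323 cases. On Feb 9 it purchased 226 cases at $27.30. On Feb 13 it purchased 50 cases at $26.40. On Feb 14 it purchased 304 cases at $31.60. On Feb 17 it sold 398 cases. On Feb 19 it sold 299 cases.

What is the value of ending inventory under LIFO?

Feb 8, 323 sold [LIFO — newest first]: 323 @ $25.90 = $8,365.70
Feb 17, 398 sold [LIFO — newest first]: 304 @ $31.60 + 50 @ $26.40 + 44 @ $27.30 = $12,127.60
Feb 19, 299 sold [LIFO — newest first]: 182 @ $27.30 + 33 @ $25.90 + 84 @ $26.50 = $8,049.30
Total COGS = $8,365.70 + $12,127.60 + $8,049.30 = $28,542.60
Ending inventory: 92 @ $26.50 = $2,438.00

Ending inventory = $2,438.00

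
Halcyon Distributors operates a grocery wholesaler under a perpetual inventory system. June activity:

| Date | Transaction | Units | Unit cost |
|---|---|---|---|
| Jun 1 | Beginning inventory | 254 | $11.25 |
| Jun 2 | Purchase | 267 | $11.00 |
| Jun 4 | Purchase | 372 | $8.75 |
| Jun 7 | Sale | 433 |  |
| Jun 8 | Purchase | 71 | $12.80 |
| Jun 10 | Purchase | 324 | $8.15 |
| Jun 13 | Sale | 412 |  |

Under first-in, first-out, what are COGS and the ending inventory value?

Jun 7, 433 sold [FIFO — oldest first]: 254 @ $11.25 + 179 @ $11.00 = $4,826.50
Jun 13, 412 sold [FIFO — oldest first]: 88 @ $11.00 + 324 @ $8.75 = $3,803.00
Total COGS = $4,826.50 + $3,803.00 = $8,629.50
Ending inventory: 48 @ $8.75 + 71 @ $12.80 + 324 @ $8.15 = $3,969.40

COGS = $8,629.50; ending inventory = $3,969.40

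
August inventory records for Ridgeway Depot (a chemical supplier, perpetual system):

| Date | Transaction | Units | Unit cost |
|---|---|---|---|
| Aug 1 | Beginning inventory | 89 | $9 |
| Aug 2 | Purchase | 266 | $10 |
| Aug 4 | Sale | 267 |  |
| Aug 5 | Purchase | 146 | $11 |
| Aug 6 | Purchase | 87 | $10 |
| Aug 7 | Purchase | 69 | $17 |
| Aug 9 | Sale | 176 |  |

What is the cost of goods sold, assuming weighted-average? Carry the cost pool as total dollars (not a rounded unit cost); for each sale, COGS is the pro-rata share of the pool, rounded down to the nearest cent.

After Aug 1: 89 on hand, pool $801.00 (≈ $9.0000 each)
After Aug 2: 355 on hand, pool $3,461.00 (≈ $9.7493 each)
Aug 4, sell 267: 267/355 × $3,461.00 → $2,603.06
After Aug 5: 234 on hand, pool $2,463.94 (≈ $10.5297 each)
After Aug 6: 321 on hand, pool $3,333.94 (≈ $10.3861 each)
After Aug 7: 390 on hand, pool $4,506.94 (≈ $11.5563 each)
Aug 9, sell 176: 176/390 × $4,506.94 → $2,033.90
Total COGS = $2,603.06 + $2,033.90 = $4,636.96
Ending inventory (cost pool remaining) = $2,473.04

COGS = $4,636.96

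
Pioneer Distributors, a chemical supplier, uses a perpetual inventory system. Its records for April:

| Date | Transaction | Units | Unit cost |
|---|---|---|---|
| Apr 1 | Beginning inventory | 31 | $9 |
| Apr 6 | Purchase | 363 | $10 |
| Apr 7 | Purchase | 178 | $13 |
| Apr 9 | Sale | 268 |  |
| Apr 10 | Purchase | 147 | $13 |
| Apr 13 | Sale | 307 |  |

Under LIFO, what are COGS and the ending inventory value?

Apr 9, 268 sold [LIFO — newest first]: 178 @ $13 + 90 @ $10 = $3,214
Apr 13, 307 sold [LIFO — newest first]: 147 @ $13 + 160 @ $10 = $3,511
Total COGS = $3,214 + $3,511 = $6,725
Ending inventory: 31 @ $9 + 113 @ $10 = $1,409
Check: goods available $8,134 = COGS $6,725 + ending $1,409

COGS = $6,725; ending inventory = $1,409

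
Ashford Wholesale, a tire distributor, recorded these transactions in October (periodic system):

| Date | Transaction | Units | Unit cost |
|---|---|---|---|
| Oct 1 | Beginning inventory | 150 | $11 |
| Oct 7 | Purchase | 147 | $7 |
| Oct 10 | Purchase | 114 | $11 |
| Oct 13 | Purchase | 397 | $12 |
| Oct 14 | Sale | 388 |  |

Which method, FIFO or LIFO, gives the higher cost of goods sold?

LIFO

FIFO COGS: 150 @ $11 + 147 @ $7 + 91 @ $11 = $3,680
LIFO COGS: 388 @ $12 = $4,656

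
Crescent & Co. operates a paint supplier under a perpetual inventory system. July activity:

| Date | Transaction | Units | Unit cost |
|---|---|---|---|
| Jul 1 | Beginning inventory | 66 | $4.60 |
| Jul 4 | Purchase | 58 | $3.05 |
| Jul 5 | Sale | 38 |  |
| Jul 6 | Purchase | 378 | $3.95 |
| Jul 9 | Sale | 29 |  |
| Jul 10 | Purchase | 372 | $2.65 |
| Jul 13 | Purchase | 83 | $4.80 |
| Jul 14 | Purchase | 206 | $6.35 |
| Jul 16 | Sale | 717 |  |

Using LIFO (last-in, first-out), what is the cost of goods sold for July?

COGS = $3,143.95

Jul 5, 38 sold [LIFO — newest first]: 38 @ $3.05 = $115.90
Jul 9, 29 sold [LIFO — newest first]: 29 @ $3.95 = $114.55
Jul 16, 717 sold [LIFO — newest first]: 206 @ $6.35 + 83 @ $4.80 + 372 @ $2.65 + 56 @ $3.95 = $2,913.50
Total COGS = $115.90 + $114.55 + $2,913.50 = $3,143.95
Ending inventory: 66 @ $4.60 + 20 @ $3.05 + 293 @ $3.95 = $1,521.95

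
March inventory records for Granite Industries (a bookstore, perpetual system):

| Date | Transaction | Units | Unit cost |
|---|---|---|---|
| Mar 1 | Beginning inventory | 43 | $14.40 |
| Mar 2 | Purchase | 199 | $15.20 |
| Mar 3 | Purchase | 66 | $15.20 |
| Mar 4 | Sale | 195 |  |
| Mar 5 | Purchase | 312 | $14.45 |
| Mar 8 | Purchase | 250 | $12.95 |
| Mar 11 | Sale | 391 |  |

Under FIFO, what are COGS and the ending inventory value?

Mar 4, 195 sold [FIFO — oldest first]: 43 @ $14.40 + 152 @ $15.20 = $2,929.60
Mar 11, 391 sold [FIFO — oldest first]: 47 @ $15.20 + 66 @ $15.20 + 278 @ $14.45 = $5,734.70
Total COGS = $2,929.60 + $5,734.70 = $8,664.30
Ending inventory: 34 @ $14.45 + 250 @ $12.95 = $3,728.80
Check: goods available $12,393.10 = COGS $8,664.30 + ending $3,728.80

COGS = $8,664.30; ending inventory = $3,728.80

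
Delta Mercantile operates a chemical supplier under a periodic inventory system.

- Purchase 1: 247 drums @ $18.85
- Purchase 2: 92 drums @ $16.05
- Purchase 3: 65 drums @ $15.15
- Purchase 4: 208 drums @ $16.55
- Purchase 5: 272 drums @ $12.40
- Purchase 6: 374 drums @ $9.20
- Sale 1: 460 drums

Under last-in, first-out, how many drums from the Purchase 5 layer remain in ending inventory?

186

Sale 1 (460) [LIFO — newest first]: 374 @ $9.20 + 86 @ $12.40 = $4,507.20
Ending inventory: 247 @ $18.85 + 92 @ $16.05 + 65 @ $15.15 + 208 @ $16.55 + 186 @ $12.40 = $12,866.10
Check: goods available $17,373.30 = COGS $4,507.20 + ending $12,866.10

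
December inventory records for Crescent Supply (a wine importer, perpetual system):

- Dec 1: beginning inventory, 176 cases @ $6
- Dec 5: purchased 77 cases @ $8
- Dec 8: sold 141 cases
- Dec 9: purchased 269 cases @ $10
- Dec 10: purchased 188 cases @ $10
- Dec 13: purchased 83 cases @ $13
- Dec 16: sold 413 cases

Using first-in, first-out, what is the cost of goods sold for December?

Dec 8, 141 sold [FIFO — oldest first]: 141 @ $6 = $846
Dec 16, 413 sold [FIFO — oldest first]: 35 @ $6 + 77 @ $8 + 269 @ $10 + 32 @ $10 = $3,836
Total COGS = $846 + $3,836 = $4,682
Ending inventory: 156 @ $10 + 83 @ $13 = $2,639
Check: goods available $7,321 = COGS $4,682 + ending $2,639

COGS = $4,682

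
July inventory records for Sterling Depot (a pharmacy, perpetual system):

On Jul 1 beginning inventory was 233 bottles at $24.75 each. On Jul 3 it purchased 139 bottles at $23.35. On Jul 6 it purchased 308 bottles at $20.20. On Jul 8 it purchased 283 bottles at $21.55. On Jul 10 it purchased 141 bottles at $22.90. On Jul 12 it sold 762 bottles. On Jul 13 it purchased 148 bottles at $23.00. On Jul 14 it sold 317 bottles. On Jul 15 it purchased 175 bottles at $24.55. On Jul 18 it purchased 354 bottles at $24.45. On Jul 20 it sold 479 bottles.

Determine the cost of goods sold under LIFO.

Jul 12, 762 sold [LIFO — newest first]: 141 @ $22.90 + 283 @ $21.55 + 308 @ $20.20 + 30 @ $23.35 = $16,249.65
Jul 14, 317 sold [LIFO — newest first]: 148 @ $23.00 + 109 @ $23.35 + 60 @ $24.75 = $7,434.15
Jul 20, 479 sold [LIFO — newest first]: 354 @ $24.45 + 125 @ $24.55 = $11,724.05
Total COGS = $16,249.65 + $7,434.15 + $11,724.05 = $35,407.85
Ending inventory: 173 @ $24.75 + 50 @ $24.55 = $5,509.25

COGS = $35,407.85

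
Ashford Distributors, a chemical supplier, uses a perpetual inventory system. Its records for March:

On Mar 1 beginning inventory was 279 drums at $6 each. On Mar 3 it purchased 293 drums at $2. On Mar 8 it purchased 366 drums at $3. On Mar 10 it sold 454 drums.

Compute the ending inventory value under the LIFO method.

Mar 10, 454 sold [LIFO — newest first]: 366 @ $3 + 88 @ $2 = $1,274
Ending inventory: 279 @ $6 + 205 @ $2 = $2,084

Ending inventory = $2,084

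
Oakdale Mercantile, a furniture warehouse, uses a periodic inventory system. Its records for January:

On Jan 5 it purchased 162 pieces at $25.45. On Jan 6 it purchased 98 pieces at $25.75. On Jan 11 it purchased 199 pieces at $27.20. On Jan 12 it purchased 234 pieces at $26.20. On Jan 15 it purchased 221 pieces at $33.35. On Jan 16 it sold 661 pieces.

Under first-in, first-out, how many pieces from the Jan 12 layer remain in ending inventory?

Jan 16, 661 sold [FIFO — oldest first]: 162 @ $25.45 + 98 @ $25.75 + 199 @ $27.20 + 202 @ $26.20 = $17,351.60
Ending inventory: 32 @ $26.20 + 221 @ $33.35 = $8,208.75
Check: goods available $25,560.35 = COGS $17,351.60 + ending $8,208.75

32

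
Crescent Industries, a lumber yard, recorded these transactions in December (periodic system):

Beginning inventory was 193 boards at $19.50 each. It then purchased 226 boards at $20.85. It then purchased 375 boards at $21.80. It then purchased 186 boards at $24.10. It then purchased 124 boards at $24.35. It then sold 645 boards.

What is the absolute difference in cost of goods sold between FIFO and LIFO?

FIFO COGS: 193 @ $19.50 + 226 @ $20.85 + 226 @ $21.80 = $13,402.40
LIFO COGS: 124 @ $24.35 + 186 @ $24.10 + 335 @ $21.80 = $14,805.00
Difference = |$13,402.40 − $14,805.00| = $1,402.60

$1,402.60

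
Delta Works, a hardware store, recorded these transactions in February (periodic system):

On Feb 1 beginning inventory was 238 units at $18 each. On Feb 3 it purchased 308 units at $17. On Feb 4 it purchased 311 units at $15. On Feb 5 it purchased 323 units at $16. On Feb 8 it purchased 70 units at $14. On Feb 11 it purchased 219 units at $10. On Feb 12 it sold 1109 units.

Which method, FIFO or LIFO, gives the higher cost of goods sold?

FIFO COGS: 238 @ $18 + 308 @ $17 + 311 @ $15 + 252 @ $16 = $18,217
LIFO COGS: 219 @ $10 + 70 @ $14 + 323 @ $16 + 311 @ $15 + 186 @ $17 = $16,165

FIFO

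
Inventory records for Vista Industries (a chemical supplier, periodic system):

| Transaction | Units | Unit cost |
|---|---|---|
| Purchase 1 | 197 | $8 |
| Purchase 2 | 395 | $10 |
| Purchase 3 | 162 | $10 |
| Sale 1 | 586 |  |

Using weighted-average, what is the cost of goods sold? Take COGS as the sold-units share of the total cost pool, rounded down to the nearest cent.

Sale 1, sell 586: 586/754 × $7,146.00 → $5,553.78
Ending inventory (cost pool remaining) = $1,592.22

COGS = $5,553.78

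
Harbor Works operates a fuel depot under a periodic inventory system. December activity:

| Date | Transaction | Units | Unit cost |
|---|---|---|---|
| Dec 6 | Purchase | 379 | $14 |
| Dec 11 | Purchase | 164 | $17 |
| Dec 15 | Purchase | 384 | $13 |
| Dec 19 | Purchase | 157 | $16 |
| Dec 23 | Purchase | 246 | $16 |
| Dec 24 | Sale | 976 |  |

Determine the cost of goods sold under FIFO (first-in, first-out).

COGS = $13,870

Dec 24, 976 sold [FIFO — oldest first]: 379 @ $14 + 164 @ $17 + 384 @ $13 + 49 @ $16 = $13,870
Ending inventory: 108 @ $16 + 246 @ $16 = $5,664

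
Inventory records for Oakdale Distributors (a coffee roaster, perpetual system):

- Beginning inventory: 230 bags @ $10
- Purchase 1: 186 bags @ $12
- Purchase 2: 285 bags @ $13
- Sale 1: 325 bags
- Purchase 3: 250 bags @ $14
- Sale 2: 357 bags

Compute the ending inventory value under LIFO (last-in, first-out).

Sale 1 (325) [LIFO — newest first]: 285 @ $13 + 40 @ $12 = $4,185
Sale 2 (357) [LIFO — newest first]: 250 @ $14 + 107 @ $12 = $4,784
Total COGS = $4,185 + $4,784 = $8,969
Ending inventory: 230 @ $10 + 39 @ $12 = $2,768

Ending inventory = $2,768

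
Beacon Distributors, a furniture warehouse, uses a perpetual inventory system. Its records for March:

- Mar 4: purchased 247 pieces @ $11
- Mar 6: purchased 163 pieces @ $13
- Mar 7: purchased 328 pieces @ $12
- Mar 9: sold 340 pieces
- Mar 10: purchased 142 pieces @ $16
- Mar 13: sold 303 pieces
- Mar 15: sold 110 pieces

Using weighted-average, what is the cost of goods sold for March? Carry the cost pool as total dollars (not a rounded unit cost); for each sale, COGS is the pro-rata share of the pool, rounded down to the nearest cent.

COGS = $9,397.06

After Mar 4: 247 on hand, pool $2,717.00 (≈ $11.0000 each)
After Mar 6: 410 on hand, pool $4,836.00 (≈ $11.7951 each)
After Mar 7: 738 on hand, pool $8,772.00 (≈ $11.8862 each)
Mar 9, sell 340: 340/738 × $8,772.00 → $4,041.30
After Mar 10: 540 on hand, pool $7,002.70 (≈ $12.9680 each)
Mar 13, sell 303: 303/540 × $7,002.70 → $3,929.29
Mar 15, sell 110: 110/237 × $3,073.41 → $1,426.47
Total COGS = $4,041.30 + $3,929.29 + $1,426.47 = $9,397.06
Ending inventory (cost pool remaining) = $1,646.94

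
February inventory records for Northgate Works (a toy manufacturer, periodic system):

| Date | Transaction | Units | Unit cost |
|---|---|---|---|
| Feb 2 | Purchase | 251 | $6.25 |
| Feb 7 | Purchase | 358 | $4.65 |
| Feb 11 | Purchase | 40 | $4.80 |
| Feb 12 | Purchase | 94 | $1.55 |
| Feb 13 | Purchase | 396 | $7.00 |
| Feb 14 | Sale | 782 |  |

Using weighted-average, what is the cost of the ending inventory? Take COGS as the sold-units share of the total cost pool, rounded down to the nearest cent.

Ending inventory = $1,988.16

Feb 14, sell 782: 782/1139 × $6,343.15 → $4,354.99
Ending inventory (cost pool remaining) = $1,988.16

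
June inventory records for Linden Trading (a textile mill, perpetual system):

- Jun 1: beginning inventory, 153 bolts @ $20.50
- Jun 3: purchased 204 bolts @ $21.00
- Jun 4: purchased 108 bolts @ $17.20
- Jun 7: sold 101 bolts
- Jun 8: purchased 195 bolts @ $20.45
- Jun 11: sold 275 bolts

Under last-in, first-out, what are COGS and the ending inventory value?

Jun 7, 101 sold [LIFO — newest first]: 101 @ $17.20 = $1,737.20
Jun 11, 275 sold [LIFO — newest first]: 195 @ $20.45 + 7 @ $17.20 + 73 @ $21.00 = $5,641.15
Total COGS = $1,737.20 + $5,641.15 = $7,378.35
Ending inventory: 153 @ $20.50 + 131 @ $21.00 = $5,887.50

COGS = $7,378.35; ending inventory = $5,887.50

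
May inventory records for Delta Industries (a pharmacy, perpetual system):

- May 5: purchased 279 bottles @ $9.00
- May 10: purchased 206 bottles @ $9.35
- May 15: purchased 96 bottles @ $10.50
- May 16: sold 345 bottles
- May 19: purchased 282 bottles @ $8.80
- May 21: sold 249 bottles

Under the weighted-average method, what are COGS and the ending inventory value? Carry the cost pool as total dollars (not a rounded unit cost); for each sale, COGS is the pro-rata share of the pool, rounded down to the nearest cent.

COGS = $5,489.40; ending inventory = $2,437.30

After May 5: 279 on hand, pool $2,511.00 (≈ $9.0000 each)
After May 10: 485 on hand, pool $4,437.10 (≈ $9.1487 each)
After May 15: 581 on hand, pool $5,445.10 (≈ $9.3719 each)
May 16, sell 345: 345/581 × $5,445.10 → $3,233.32
After May 19: 518 on hand, pool $4,693.38 (≈ $9.0606 each)
May 21, sell 249: 249/518 × $4,693.38 → $2,256.08
Total COGS = $3,233.32 + $2,256.08 = $5,489.40
Ending inventory (cost pool remaining) = $2,437.30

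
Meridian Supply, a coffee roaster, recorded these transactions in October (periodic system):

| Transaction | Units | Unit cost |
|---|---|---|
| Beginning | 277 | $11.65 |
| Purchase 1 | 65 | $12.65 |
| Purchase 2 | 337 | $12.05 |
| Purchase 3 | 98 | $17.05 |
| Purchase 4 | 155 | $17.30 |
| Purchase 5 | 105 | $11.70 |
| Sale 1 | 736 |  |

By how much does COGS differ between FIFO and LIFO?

FIFO COGS: 277 @ $11.65 + 65 @ $12.65 + 337 @ $12.05 + 57 @ $17.05 = $9,082.00
LIFO COGS: 105 @ $11.70 + 155 @ $17.30 + 98 @ $17.05 + 337 @ $12.05 + 41 @ $12.65 = $10,160.40
Difference = |$9,082.00 − $10,160.40| = $1,078.40

$1,078.40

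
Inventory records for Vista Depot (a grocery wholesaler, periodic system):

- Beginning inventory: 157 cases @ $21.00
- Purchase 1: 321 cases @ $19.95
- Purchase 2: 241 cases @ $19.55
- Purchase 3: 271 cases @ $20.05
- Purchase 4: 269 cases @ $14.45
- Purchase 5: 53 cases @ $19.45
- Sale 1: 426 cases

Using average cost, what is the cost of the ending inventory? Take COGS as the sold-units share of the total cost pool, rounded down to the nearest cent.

Sale 1, sell 426: 426/1312 × $24,763.95 → $8,040.73
Ending inventory (cost pool remaining) = $16,723.22

Ending inventory = $16,723.22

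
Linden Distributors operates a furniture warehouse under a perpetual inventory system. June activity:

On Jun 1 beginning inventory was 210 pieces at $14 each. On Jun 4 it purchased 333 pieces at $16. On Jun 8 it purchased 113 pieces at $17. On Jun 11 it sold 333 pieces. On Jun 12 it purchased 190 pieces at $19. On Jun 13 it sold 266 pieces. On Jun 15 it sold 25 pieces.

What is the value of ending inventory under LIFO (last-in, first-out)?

Ending inventory = $3,132

Jun 11, 333 sold [LIFO — newest first]: 113 @ $17 + 220 @ $16 = $5,441
Jun 13, 266 sold [LIFO — newest first]: 190 @ $19 + 76 @ $16 = $4,826
Jun 15, 25 sold [LIFO — newest first]: 25 @ $16 = $400
Total COGS = $5,441 + $4,826 + $400 = $10,667
Ending inventory: 210 @ $14 + 12 @ $16 = $3,132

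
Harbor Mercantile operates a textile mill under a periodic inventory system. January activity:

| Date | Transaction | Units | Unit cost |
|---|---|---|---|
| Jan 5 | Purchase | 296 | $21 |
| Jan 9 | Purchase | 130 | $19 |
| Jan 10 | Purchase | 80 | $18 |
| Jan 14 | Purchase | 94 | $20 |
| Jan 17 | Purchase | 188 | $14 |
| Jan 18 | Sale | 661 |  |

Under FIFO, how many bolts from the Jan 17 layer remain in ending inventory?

127

Jan 18, 661 sold [FIFO — oldest first]: 296 @ $21 + 130 @ $19 + 80 @ $18 + 94 @ $20 + 61 @ $14 = $12,860
Ending inventory: 127 @ $14 = $1,778
Check: goods available $14,638 = COGS $12,860 + ending $1,778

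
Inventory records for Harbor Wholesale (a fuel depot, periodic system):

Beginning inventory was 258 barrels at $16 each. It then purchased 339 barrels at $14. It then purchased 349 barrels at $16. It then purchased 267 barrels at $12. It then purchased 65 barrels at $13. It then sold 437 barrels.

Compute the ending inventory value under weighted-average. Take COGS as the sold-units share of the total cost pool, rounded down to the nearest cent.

Ending inventory = $12,178.71

Sale 1, sell 437: 437/1278 × $18,507.00 → $6,328.29
Ending inventory (cost pool remaining) = $12,178.71
Check: goods available $18,507.00 = COGS $6,328.29 + ending $12,178.71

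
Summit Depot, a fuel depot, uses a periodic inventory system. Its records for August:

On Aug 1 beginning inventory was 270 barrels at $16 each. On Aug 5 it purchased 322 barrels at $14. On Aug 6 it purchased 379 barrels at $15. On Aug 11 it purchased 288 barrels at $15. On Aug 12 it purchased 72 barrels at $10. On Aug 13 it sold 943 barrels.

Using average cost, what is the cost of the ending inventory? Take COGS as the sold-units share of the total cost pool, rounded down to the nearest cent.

Ending inventory = $5,699.90

Aug 13, sell 943: 943/1331 × $19,553.00 → $13,853.10
Ending inventory (cost pool remaining) = $5,699.90
Check: goods available $19,553.00 = COGS $13,853.10 + ending $5,699.90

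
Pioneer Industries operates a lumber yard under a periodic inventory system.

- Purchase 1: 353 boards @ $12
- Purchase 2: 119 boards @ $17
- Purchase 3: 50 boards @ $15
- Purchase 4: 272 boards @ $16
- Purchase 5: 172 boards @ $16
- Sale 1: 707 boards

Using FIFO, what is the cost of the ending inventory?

Sale 1 (707) [FIFO — oldest first]: 353 @ $12 + 119 @ $17 + 50 @ $15 + 185 @ $16 = $9,969
Ending inventory: 87 @ $16 + 172 @ $16 = $4,144

Ending inventory = $4,144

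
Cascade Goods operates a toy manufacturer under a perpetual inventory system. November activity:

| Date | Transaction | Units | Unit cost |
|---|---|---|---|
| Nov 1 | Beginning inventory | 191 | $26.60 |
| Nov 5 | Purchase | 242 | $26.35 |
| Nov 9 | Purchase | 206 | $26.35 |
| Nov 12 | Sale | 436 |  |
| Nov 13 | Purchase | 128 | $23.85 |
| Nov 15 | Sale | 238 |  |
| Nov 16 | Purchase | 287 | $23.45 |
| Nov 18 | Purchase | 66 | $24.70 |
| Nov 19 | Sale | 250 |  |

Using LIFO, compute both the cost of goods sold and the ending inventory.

Nov 12, 436 sold [LIFO — newest first]: 206 @ $26.35 + 230 @ $26.35 = $11,488.60
Nov 15, 238 sold [LIFO — newest first]: 128 @ $23.85 + 12 @ $26.35 + 98 @ $26.60 = $5,975.80
Nov 19, 250 sold [LIFO — newest first]: 66 @ $24.70 + 184 @ $23.45 = $5,945.00
Total COGS = $11,488.60 + $5,975.80 + $5,945.00 = $23,409.40
Ending inventory: 93 @ $26.60 + 103 @ $23.45 = $4,889.15

COGS = $23,409.40; ending inventory = $4,889.15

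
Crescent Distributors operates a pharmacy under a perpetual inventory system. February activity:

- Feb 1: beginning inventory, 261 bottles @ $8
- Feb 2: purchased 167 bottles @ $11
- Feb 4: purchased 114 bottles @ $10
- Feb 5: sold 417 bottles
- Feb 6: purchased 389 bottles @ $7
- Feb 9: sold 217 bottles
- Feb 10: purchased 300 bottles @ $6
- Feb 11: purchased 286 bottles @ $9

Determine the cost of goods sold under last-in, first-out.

COGS = $5,584

Feb 5, 417 sold [LIFO — newest first]: 114 @ $10 + 167 @ $11 + 136 @ $8 = $4,065
Feb 9, 217 sold [LIFO — newest first]: 217 @ $7 = $1,519
Total COGS = $4,065 + $1,519 = $5,584
Ending inventory: 125 @ $8 + 172 @ $7 + 300 @ $6 + 286 @ $9 = $6,578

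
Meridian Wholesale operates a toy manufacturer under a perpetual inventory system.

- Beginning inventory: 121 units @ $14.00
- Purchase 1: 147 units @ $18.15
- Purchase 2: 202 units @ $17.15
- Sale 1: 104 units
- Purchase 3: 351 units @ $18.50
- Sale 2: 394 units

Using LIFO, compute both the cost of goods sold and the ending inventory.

COGS = $9,014.55; ending inventory = $5,305.30

Sale 1 (104) [LIFO — newest first]: 104 @ $17.15 = $1,783.60
Sale 2 (394) [LIFO — newest first]: 351 @ $18.50 + 43 @ $17.15 = $7,230.95
Total COGS = $1,783.60 + $7,230.95 = $9,014.55
Ending inventory: 121 @ $14.00 + 147 @ $18.15 + 55 @ $17.15 = $5,305.30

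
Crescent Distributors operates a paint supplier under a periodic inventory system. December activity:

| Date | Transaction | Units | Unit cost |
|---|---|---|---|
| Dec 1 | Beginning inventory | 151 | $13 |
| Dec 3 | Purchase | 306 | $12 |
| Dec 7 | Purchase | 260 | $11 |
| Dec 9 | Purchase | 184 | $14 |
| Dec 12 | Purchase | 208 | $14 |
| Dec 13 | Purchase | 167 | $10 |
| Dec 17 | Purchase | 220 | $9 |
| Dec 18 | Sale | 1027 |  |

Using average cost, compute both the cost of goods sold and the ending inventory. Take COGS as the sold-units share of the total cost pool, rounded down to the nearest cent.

Dec 18, sell 1027: 1027/1496 × $17,633.00 → $12,105.00
Ending inventory (cost pool remaining) = $5,528.00

COGS = $12,105.00; ending inventory = $5,528.00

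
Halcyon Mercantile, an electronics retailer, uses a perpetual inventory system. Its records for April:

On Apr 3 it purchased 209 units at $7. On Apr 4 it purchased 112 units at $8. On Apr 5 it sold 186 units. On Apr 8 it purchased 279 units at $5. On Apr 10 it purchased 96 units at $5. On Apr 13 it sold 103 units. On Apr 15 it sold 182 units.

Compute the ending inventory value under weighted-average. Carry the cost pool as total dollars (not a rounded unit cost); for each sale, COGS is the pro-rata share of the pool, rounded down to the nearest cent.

Ending inventory = $1,264.91

After Apr 3: 209 on hand, pool $1,463.00 (≈ $7.0000 each)
After Apr 4: 321 on hand, pool $2,359.00 (≈ $7.3489 each)
Apr 5, sell 186: 186/321 × $2,359.00 → $1,366.89
After Apr 8: 414 on hand, pool $2,387.11 (≈ $5.7660 each)
After Apr 10: 510 on hand, pool $2,867.11 (≈ $5.6218 each)
Apr 13, sell 103: 103/510 × $2,867.11 → $579.04
Apr 15, sell 182: 182/407 × $2,288.07 → $1,023.16
Total COGS = $1,366.89 + $579.04 + $1,023.16 = $2,969.09
Ending inventory (cost pool remaining) = $1,264.91
Check: goods available $4,234.00 = COGS $2,969.09 + ending $1,264.91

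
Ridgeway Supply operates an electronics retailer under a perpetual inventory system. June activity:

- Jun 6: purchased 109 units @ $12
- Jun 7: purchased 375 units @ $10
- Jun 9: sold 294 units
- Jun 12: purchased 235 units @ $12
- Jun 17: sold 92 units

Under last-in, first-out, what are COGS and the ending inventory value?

Jun 9, 294 sold [LIFO — newest first]: 294 @ $10 = $2,940
Jun 17, 92 sold [LIFO — newest first]: 92 @ $12 = $1,104
Total COGS = $2,940 + $1,104 = $4,044
Ending inventory: 109 @ $12 + 81 @ $10 + 143 @ $12 = $3,834

COGS = $4,044; ending inventory = $3,834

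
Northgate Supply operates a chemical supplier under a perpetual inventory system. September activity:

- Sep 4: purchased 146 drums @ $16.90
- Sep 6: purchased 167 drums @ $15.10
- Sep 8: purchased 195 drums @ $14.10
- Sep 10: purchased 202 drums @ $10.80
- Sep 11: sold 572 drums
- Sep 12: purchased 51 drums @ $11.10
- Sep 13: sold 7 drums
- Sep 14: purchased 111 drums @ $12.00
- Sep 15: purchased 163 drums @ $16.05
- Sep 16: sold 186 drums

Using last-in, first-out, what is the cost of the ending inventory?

Ending inventory = $3,876.60

Sep 11, 572 sold [LIFO — newest first]: 202 @ $10.80 + 195 @ $14.10 + 167 @ $15.10 + 8 @ $16.90 = $7,588.00
Sep 13, 7 sold [LIFO — newest first]: 7 @ $11.10 = $77.70
Sep 16, 186 sold [LIFO — newest first]: 163 @ $16.05 + 23 @ $12.00 = $2,892.15
Total COGS = $7,588.00 + $77.70 + $2,892.15 = $10,557.85
Ending inventory: 138 @ $16.90 + 44 @ $11.10 + 88 @ $12.00 = $3,876.60
Check: goods available $14,434.45 = COGS $10,557.85 + ending $3,876.60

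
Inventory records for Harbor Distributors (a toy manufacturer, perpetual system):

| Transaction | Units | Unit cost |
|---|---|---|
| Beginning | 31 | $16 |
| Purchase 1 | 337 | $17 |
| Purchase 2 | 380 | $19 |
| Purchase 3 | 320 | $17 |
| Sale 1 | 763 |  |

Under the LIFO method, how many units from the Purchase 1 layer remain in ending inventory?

274

Sale 1 (763) [LIFO — newest first]: 320 @ $17 + 380 @ $19 + 63 @ $17 = $13,731
Ending inventory: 31 @ $16 + 274 @ $17 = $5,154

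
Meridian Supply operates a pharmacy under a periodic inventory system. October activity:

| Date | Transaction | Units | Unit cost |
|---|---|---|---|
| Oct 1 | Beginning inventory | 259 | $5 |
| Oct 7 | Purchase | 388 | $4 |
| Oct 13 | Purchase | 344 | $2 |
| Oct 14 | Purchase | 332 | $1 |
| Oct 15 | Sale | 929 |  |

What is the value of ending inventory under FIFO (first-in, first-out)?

Oct 15, 929 sold [FIFO — oldest first]: 259 @ $5 + 388 @ $4 + 282 @ $2 = $3,411
Ending inventory: 62 @ $2 + 332 @ $1 = $456

Ending inventory = $456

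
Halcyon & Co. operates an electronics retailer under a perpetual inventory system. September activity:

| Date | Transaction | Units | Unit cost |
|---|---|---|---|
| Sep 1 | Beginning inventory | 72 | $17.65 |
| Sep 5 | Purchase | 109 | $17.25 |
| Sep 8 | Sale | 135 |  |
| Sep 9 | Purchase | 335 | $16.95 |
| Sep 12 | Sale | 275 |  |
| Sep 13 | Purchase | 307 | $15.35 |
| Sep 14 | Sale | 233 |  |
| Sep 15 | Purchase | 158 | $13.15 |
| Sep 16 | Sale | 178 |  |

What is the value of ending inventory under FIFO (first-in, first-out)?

Ending inventory = $2,108.40

Sep 8, 135 sold [FIFO — oldest first]: 72 @ $17.65 + 63 @ $17.25 = $2,357.55
Sep 12, 275 sold [FIFO — oldest first]: 46 @ $17.25 + 229 @ $16.95 = $4,675.05
Sep 14, 233 sold [FIFO — oldest first]: 106 @ $16.95 + 127 @ $15.35 = $3,746.15
Sep 16, 178 sold [FIFO — oldest first]: 178 @ $15.35 = $2,732.30
Total COGS = $2,357.55 + $4,675.05 + $3,746.15 + $2,732.30 = $13,511.05
Ending inventory: 2 @ $15.35 + 158 @ $13.15 = $2,108.40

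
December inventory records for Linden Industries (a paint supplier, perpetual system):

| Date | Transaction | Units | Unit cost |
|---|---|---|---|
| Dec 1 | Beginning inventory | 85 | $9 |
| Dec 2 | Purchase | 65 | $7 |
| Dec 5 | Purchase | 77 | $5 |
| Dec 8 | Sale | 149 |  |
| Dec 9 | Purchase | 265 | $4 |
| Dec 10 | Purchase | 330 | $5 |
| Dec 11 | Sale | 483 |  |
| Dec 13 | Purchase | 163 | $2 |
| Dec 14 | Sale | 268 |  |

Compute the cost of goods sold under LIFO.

Dec 8, 149 sold [LIFO — newest first]: 77 @ $5 + 65 @ $7 + 7 @ $9 = $903
Dec 11, 483 sold [LIFO — newest first]: 330 @ $5 + 153 @ $4 = $2,262
Dec 14, 268 sold [LIFO — newest first]: 163 @ $2 + 105 @ $4 = $746
Total COGS = $903 + $2,262 + $746 = $3,911
Ending inventory: 78 @ $9 + 7 @ $4 = $730
Check: goods available $4,641 = COGS $3,911 + ending $730

COGS = $3,911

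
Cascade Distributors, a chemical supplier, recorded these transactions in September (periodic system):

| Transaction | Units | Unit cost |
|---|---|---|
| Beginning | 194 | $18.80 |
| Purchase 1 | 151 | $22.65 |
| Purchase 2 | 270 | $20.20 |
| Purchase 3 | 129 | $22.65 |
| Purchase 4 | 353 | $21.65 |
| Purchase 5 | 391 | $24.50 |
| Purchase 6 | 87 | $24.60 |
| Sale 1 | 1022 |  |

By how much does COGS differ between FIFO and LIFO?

$2,074.50

FIFO COGS: 194 @ $18.80 + 151 @ $22.65 + 270 @ $20.20 + 129 @ $22.65 + 278 @ $21.65 = $21,461.90
LIFO COGS: 87 @ $24.60 + 391 @ $24.50 + 353 @ $21.65 + 129 @ $22.65 + 62 @ $20.20 = $23,536.40
Difference = |$21,461.90 − $23,536.40| = $2,074.50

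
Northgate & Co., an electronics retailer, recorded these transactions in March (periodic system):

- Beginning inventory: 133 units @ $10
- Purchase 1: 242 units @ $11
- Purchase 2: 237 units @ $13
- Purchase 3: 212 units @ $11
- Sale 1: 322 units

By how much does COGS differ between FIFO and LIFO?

FIFO COGS: 133 @ $10 + 189 @ $11 = $3,409
LIFO COGS: 212 @ $11 + 110 @ $13 = $3,762
Difference = |$3,409 − $3,762| = $353

$353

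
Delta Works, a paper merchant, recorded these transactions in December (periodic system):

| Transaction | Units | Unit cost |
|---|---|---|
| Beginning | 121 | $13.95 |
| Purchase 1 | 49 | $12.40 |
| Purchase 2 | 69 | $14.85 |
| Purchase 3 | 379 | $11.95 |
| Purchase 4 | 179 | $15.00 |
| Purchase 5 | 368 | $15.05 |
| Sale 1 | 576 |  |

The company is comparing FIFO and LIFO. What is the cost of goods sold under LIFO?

FIFO COGS: 121 @ $13.95 + 49 @ $12.40 + 69 @ $14.85 + 337 @ $11.95 = $7,347.35
LIFO COGS: 368 @ $15.05 + 179 @ $15.00 + 29 @ $11.95 = $8,569.95

COGS = $8,569.95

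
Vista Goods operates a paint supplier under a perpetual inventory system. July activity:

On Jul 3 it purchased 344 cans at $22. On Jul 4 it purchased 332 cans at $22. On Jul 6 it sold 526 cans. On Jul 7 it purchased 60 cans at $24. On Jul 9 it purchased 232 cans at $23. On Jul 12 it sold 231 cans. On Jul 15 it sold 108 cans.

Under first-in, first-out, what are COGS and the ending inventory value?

COGS = $19,279; ending inventory = $2,369

Jul 6, 526 sold [FIFO — oldest first]: 344 @ $22 + 182 @ $22 = $11,572
Jul 12, 231 sold [FIFO — oldest first]: 150 @ $22 + 60 @ $24 + 21 @ $23 = $5,223
Jul 15, 108 sold [FIFO — oldest first]: 108 @ $23 = $2,484
Total COGS = $11,572 + $5,223 + $2,484 = $19,279
Ending inventory: 103 @ $23 = $2,369
Check: goods available $21,648 = COGS $19,279 + ending $2,369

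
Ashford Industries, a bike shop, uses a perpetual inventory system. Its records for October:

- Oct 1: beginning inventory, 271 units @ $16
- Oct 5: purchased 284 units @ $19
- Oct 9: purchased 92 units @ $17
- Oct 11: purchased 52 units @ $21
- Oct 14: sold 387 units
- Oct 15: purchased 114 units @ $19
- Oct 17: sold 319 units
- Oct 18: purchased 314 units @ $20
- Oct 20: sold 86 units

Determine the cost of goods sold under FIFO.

Oct 14, 387 sold [FIFO — oldest first]: 271 @ $16 + 116 @ $19 = $6,540
Oct 17, 319 sold [FIFO — oldest first]: 168 @ $19 + 92 @ $17 + 52 @ $21 + 7 @ $19 = $5,981
Oct 20, 86 sold [FIFO — oldest first]: 86 @ $19 = $1,634
Total COGS = $6,540 + $5,981 + $1,634 = $14,155
Ending inventory: 21 @ $19 + 314 @ $20 = $6,679

COGS = $14,155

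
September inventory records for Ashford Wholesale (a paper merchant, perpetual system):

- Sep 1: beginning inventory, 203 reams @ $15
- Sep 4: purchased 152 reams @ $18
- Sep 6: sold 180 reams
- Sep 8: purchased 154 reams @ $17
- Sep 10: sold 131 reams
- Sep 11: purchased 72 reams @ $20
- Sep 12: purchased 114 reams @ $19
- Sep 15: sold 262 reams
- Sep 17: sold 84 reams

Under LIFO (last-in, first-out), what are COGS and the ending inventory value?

Sep 6, 180 sold [LIFO — newest first]: 152 @ $18 + 28 @ $15 = $3,156
Sep 10, 131 sold [LIFO — newest first]: 131 @ $17 = $2,227
Sep 15, 262 sold [LIFO — newest first]: 114 @ $19 + 72 @ $20 + 23 @ $17 + 53 @ $15 = $4,792
Sep 17, 84 sold [LIFO — newest first]: 84 @ $15 = $1,260
Total COGS = $3,156 + $2,227 + $4,792 + $1,260 = $11,435
Ending inventory: 38 @ $15 = $570
Check: goods available $12,005 = COGS $11,435 + ending $570

COGS = $11,435; ending inventory = $570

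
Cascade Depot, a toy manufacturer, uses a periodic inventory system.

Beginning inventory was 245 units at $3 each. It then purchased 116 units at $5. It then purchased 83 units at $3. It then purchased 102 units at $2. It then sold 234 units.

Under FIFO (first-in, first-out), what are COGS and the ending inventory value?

Sale 1 (234) [FIFO — oldest first]: 234 @ $3 = $702
Ending inventory: 11 @ $3 + 116 @ $5 + 83 @ $3 + 102 @ $2 = $1,066
Check: goods available $1,768 = COGS $702 + ending $1,066

COGS = $702; ending inventory = $1,066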